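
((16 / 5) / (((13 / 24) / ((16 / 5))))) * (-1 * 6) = -36864 / 325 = -113.43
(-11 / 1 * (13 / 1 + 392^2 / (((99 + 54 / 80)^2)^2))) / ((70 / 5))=-36138738187588223 / 3537634644271854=-10.22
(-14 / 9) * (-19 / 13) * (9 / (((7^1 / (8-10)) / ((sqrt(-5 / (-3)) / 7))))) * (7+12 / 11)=-6764 * sqrt(15) / 3003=-8.72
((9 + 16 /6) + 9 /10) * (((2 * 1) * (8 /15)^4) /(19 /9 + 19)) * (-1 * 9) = -772096 /890625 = -0.87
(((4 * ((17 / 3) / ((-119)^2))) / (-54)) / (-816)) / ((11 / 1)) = 1 / 302818824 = 0.00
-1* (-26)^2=-676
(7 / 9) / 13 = 7 / 117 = 0.06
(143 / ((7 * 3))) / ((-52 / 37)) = -407 / 84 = -4.85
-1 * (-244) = 244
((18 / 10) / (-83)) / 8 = -9 / 3320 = -0.00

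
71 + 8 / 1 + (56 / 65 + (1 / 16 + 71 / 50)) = 422989 / 5200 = 81.34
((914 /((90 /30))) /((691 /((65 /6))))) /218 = 29705 /1355742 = 0.02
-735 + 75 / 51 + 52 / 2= -12028 / 17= -707.53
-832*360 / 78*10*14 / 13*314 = -168806400 / 13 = -12985107.69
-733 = -733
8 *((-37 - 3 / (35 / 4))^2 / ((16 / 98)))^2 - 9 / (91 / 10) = 583622928.21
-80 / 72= -1.11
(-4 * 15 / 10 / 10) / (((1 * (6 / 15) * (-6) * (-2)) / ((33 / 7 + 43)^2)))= -284.58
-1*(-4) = 4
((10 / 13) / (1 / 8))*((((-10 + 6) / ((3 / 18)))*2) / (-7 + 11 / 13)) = 48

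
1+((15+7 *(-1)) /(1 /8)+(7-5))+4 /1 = 71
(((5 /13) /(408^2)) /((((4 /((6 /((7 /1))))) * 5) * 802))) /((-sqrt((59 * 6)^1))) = -sqrt(354) /2867134652928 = -0.00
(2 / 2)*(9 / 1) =9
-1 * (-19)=19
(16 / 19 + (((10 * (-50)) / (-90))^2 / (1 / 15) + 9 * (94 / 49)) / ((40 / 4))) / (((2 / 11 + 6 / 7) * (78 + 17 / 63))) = 67557479 / 112426800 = 0.60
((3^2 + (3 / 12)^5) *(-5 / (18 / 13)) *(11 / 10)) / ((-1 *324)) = 1318031 / 11943936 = 0.11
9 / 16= 0.56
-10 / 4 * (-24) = 60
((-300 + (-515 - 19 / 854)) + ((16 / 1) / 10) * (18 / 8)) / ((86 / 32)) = -27718184 / 91805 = -301.92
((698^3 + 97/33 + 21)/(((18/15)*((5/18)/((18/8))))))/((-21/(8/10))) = -33666773178/385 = -87446164.10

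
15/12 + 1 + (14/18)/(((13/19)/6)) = 1415/156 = 9.07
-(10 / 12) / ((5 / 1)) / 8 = -1 / 48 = -0.02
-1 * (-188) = 188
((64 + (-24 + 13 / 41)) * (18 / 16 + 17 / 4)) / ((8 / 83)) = 5899557 / 2624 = 2248.31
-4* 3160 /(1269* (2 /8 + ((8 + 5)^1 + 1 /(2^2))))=-25280 /34263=-0.74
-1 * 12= -12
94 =94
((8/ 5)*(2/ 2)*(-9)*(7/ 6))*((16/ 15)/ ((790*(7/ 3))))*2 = -0.02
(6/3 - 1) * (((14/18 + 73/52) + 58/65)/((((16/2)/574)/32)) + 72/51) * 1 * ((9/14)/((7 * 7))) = 35101667/379015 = 92.61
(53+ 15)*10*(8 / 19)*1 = 286.32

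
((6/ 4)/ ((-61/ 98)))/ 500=-147/ 30500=-0.00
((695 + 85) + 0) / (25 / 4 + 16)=3120 / 89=35.06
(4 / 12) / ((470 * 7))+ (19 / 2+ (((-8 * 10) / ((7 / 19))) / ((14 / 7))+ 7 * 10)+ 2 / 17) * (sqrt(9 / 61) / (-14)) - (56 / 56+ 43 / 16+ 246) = -19715317 / 78960+ 20673 * sqrt(61) / 203252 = -248.89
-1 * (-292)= 292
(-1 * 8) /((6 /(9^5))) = -78732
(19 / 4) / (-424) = -19 / 1696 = -0.01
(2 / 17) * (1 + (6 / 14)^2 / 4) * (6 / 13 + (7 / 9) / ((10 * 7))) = 3239 / 55692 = 0.06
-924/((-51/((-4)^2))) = 4928/17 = 289.88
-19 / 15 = -1.27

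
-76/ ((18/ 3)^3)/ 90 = -19/ 4860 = -0.00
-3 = -3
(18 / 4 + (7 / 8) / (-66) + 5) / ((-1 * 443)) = -5009 / 233904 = -0.02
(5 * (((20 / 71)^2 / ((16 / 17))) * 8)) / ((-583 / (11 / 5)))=-3400 / 267173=-0.01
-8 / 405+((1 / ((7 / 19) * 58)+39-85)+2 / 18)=-45.86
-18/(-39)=6/13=0.46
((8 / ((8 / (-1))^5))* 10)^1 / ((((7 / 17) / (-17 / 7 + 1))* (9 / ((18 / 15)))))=85 / 75264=0.00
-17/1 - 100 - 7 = -124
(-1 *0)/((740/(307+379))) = 0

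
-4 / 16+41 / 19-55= -4035 / 76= -53.09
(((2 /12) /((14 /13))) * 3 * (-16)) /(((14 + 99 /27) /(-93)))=14508 /371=39.11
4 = 4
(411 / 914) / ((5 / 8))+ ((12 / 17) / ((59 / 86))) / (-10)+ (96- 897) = -366872547 / 458371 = -800.38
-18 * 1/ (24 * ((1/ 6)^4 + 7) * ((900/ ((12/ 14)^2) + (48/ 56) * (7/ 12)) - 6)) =-216/ 2458783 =-0.00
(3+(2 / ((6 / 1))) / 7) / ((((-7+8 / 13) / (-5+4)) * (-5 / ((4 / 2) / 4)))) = -0.05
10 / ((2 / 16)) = 80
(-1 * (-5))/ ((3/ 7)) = 35/ 3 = 11.67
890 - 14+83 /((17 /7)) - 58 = 14487 /17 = 852.18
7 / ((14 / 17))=17 / 2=8.50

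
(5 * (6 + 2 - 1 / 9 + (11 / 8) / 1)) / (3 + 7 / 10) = 16675 / 1332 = 12.52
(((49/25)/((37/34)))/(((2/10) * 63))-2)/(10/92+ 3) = -142232/238095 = -0.60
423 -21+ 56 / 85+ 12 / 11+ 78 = 450436 / 935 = 481.75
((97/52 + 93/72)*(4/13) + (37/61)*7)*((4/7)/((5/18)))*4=15490128/360815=42.93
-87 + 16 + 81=10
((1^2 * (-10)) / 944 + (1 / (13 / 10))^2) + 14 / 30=1253701 / 1196520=1.05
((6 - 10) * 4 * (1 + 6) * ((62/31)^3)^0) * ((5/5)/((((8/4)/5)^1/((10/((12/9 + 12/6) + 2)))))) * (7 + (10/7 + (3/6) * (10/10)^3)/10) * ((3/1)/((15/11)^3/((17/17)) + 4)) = -60314265/34796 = -1733.37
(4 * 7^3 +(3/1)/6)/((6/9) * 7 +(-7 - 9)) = -8235/68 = -121.10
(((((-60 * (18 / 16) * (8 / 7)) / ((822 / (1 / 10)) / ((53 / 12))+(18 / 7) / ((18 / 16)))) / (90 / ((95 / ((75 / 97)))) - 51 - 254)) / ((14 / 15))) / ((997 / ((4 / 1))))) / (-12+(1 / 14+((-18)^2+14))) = 7911999 / 4411039991521064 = 0.00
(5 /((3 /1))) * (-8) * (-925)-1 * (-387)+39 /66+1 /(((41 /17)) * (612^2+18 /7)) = 7520887258250 /591221763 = 12720.92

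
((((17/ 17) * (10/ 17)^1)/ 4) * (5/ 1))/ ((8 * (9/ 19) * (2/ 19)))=9025/ 4896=1.84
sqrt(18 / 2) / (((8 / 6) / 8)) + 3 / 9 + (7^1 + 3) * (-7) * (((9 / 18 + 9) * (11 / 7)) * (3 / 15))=-572 / 3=-190.67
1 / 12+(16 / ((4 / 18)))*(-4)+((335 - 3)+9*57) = 6685 / 12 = 557.08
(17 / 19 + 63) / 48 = 607 / 456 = 1.33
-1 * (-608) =608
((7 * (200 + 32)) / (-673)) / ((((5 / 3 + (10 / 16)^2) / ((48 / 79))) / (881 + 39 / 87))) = -13192445952 / 21000965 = -628.18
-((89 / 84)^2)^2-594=-29636301025 / 49787136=-595.26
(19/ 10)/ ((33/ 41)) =779/ 330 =2.36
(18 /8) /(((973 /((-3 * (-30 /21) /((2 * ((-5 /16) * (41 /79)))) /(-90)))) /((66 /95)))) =31284 /132644225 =0.00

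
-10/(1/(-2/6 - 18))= 550/3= 183.33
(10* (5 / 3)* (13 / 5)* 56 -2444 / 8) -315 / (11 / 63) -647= -329.92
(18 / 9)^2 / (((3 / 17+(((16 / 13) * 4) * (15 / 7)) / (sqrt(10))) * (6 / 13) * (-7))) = 522886 / 26559711 - 3125824 * sqrt(10) / 26559711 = -0.35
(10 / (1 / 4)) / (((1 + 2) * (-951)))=-40 / 2853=-0.01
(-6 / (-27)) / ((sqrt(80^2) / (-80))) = -2 / 9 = -0.22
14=14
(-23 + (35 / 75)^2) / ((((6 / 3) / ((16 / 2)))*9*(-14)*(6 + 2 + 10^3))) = 2563 / 3572100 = 0.00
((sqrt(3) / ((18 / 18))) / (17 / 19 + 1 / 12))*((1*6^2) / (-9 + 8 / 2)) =-8208*sqrt(3) / 1115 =-12.75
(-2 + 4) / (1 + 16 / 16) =1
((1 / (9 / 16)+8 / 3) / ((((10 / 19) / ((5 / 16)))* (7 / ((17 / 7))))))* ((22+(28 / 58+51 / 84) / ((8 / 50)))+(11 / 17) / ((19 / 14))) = 26.81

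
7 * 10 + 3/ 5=353/ 5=70.60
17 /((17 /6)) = 6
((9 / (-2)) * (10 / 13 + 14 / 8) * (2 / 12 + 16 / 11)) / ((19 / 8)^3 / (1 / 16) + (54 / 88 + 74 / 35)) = -981190 / 11588733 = -0.08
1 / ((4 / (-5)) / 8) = -10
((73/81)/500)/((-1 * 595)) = -73/24097500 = -0.00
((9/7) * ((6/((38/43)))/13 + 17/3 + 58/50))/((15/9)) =1225251/216125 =5.67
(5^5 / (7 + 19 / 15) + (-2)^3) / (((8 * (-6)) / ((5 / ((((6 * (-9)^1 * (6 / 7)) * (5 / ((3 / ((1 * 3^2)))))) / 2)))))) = 321181 / 2892672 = 0.11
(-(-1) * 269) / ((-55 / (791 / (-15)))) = 212779 / 825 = 257.91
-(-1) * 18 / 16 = 9 / 8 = 1.12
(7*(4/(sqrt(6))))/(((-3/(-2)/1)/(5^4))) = 17500*sqrt(6)/9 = 4762.90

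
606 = 606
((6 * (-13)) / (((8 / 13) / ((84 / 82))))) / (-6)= 3549 / 164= 21.64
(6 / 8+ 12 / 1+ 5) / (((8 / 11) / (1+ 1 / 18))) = 14839 / 576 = 25.76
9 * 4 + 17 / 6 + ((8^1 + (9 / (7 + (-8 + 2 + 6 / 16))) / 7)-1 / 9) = 66053 / 1386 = 47.66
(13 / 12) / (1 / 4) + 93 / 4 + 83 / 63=7283 / 252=28.90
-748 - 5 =-753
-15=-15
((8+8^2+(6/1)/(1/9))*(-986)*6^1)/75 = -248472/25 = -9938.88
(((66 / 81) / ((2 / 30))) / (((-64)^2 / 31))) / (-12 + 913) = 1705 / 16607232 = 0.00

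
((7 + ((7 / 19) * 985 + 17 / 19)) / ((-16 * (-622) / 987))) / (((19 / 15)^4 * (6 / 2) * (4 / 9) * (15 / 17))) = 1196856556875 / 98568548992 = 12.14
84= 84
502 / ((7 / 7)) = 502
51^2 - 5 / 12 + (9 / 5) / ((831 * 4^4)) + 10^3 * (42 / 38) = 74894861291 / 20209920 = 3705.85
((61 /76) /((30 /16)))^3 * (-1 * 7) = -12710936 /23149125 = -0.55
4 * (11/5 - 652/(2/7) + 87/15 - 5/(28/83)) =-64087/7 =-9155.29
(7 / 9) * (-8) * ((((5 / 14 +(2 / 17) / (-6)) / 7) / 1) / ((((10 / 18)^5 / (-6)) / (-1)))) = -12649608 / 371875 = -34.02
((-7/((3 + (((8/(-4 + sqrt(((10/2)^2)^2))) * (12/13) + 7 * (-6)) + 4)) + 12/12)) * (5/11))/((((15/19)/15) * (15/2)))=12103/50523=0.24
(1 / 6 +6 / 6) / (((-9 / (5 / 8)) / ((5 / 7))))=-25 / 432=-0.06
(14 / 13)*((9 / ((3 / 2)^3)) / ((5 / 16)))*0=0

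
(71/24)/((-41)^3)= -71/1654104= -0.00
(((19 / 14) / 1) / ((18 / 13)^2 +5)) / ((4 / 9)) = 28899 / 65464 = 0.44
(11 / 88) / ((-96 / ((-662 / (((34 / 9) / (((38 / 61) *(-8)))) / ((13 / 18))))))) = -81757 / 99552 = -0.82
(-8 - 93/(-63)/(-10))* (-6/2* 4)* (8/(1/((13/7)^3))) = 60145072/12005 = 5010.00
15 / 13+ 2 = 41 / 13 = 3.15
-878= -878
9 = 9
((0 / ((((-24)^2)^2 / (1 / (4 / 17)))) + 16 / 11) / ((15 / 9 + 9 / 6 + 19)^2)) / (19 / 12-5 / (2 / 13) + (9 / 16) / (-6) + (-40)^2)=55296 / 29308072717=0.00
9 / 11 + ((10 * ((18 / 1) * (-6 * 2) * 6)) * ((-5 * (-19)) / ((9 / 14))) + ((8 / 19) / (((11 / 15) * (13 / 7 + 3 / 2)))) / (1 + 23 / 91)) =-357447004217 / 186637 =-1915199.05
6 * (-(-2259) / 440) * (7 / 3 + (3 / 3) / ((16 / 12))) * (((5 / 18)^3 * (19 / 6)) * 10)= 22056625 / 342144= 64.47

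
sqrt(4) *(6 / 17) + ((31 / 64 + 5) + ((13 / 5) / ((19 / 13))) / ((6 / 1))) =2011411 / 310080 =6.49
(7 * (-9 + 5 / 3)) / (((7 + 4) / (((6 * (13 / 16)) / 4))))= -91 / 16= -5.69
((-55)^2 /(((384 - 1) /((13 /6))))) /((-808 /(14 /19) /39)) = -3578575 /5879816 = -0.61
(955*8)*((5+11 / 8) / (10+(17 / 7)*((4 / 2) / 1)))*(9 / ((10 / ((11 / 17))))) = 397089 / 208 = 1909.08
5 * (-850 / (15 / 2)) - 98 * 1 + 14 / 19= -37844 / 57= -663.93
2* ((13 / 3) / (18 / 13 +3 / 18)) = 676 / 121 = 5.59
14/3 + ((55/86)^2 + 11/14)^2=49002140603/8041019952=6.09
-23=-23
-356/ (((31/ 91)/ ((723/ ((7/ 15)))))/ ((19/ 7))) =-953622540/ 217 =-4394573.92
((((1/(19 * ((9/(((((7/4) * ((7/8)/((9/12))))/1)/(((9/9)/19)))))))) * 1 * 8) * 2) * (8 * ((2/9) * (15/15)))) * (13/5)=20384/1215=16.78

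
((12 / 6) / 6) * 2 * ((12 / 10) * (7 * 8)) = 224 / 5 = 44.80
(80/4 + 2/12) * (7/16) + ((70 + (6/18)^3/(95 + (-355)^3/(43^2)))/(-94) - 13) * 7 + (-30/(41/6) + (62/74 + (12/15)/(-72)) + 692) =412498072019741957/686299612920480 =601.05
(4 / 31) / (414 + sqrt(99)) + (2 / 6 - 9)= -15340046 / 1770069 - 4* sqrt(11) / 1770069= -8.67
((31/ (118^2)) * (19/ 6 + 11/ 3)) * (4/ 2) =1271/ 41772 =0.03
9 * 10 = 90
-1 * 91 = -91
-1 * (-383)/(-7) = -383/7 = -54.71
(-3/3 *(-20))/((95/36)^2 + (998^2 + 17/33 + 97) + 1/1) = 285120/14200536731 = 0.00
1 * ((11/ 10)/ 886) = 11/ 8860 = 0.00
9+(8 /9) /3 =251 /27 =9.30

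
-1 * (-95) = 95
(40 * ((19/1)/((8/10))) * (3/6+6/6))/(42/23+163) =32775/3791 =8.65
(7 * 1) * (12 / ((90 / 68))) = 952 / 15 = 63.47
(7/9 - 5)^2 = 1444/81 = 17.83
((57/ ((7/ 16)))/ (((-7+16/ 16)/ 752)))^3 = -1493427986366464/ 343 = -4354017452963.45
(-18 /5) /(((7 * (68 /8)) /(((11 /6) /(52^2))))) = -33 /804440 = -0.00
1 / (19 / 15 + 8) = 15 / 139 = 0.11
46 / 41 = 1.12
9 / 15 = 3 / 5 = 0.60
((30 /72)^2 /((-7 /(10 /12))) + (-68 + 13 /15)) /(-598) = 2030737 /18083520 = 0.11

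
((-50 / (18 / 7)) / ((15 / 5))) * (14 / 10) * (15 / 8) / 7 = -175 / 72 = -2.43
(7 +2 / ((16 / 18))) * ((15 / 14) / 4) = 555 / 224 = 2.48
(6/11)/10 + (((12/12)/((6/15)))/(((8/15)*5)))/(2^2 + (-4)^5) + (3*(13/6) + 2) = 511849/59840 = 8.55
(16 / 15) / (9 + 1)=8 / 75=0.11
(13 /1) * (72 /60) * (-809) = -63102 /5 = -12620.40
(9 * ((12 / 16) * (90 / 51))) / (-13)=-405 / 442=-0.92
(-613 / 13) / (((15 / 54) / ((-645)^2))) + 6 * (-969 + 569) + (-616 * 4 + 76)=-918146214 / 13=-70626631.85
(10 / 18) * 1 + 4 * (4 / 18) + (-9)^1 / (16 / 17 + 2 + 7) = 0.54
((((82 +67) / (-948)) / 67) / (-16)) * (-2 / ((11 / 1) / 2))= -149 / 2794704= -0.00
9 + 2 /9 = 9.22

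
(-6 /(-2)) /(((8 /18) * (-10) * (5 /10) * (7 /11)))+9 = 963 /140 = 6.88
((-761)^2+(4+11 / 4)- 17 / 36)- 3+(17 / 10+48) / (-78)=1355149319 / 2340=579123.64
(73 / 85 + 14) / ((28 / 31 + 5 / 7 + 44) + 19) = 91357 / 397290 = 0.23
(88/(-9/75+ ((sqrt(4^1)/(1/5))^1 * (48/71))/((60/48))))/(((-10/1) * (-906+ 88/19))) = 148390/80380881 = 0.00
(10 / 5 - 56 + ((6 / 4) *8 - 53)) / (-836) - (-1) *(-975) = -42895 / 44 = -974.89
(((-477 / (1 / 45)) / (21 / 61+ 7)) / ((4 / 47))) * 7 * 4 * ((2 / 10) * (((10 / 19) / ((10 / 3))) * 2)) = -60730.42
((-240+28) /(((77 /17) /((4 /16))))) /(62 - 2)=-901 /4620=-0.20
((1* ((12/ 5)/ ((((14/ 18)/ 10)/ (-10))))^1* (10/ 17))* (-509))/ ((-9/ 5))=-6108000/ 119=-51327.73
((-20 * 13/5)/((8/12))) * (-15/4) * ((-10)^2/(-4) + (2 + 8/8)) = -6435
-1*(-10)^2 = -100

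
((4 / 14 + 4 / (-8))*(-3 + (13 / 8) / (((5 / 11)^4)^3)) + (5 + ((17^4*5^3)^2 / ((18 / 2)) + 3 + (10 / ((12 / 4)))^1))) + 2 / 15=2980365116516137811645929 / 246093750000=12110689997271.93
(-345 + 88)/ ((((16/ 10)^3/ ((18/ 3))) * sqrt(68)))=-96375 * sqrt(17)/ 8704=-45.65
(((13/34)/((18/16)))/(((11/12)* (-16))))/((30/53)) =-689/16830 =-0.04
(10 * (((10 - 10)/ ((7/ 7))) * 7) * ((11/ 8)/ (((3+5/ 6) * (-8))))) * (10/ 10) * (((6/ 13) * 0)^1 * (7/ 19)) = 0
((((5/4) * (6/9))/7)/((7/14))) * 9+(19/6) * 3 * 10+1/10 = 6807/70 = 97.24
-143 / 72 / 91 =-11 / 504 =-0.02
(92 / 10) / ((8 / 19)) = 437 / 20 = 21.85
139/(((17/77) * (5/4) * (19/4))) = 171248/1615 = 106.04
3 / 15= 0.20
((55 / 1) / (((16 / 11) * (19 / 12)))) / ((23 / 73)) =132495 / 1748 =75.80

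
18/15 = 6/5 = 1.20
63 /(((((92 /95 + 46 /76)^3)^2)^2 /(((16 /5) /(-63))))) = -7082607741011715200000000000 /510568785444411275443565936401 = -0.01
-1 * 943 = -943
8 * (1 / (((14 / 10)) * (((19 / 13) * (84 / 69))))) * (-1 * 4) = -11960 / 931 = -12.85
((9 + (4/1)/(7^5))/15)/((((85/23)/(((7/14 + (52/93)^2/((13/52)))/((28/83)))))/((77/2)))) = 96186256050973/2965420357200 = 32.44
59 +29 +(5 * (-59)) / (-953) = 84159 / 953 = 88.31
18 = 18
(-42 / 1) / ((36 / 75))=-175 / 2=-87.50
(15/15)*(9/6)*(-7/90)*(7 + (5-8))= -7/15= -0.47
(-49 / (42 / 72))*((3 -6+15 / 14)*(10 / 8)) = 405 / 2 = 202.50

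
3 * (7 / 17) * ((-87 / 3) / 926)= -609 / 15742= -0.04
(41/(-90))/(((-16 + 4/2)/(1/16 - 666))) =-87371/4032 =-21.67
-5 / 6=-0.83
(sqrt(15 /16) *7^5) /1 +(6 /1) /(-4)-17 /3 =-43 /6 +16807 *sqrt(15) /4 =16266.14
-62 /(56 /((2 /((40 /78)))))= -1209 /280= -4.32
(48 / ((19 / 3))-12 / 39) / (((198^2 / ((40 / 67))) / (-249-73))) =-5783120 / 162196749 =-0.04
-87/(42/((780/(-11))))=11310/77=146.88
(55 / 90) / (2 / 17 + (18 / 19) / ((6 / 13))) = 3553 / 12618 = 0.28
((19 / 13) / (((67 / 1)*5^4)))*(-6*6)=-684 / 544375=-0.00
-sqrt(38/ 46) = -sqrt(437)/ 23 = -0.91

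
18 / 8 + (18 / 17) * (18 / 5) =2061 / 340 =6.06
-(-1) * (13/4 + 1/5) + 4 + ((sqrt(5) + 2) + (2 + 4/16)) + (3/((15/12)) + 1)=sqrt(5) + 151/10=17.34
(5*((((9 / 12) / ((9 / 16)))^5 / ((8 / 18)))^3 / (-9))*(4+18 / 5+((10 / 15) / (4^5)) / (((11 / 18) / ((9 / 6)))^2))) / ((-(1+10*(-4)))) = -77181452288 / 835956693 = -92.33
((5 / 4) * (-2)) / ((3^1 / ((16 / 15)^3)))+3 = 4027 / 2025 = 1.99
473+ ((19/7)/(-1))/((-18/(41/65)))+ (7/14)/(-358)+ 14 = 1428168527/2932020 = 487.09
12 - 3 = 9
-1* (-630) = 630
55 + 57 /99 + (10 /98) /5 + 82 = 222493 /1617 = 137.60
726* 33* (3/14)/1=35937/7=5133.86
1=1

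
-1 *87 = -87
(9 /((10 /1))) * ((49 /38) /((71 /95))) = 441 /284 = 1.55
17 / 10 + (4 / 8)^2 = 39 / 20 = 1.95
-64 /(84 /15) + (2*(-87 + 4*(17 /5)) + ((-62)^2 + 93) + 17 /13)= 1719936 /455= 3780.08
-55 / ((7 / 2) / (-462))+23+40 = 7323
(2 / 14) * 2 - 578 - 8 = -4100 / 7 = -585.71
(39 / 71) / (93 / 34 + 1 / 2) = 663 / 3905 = 0.17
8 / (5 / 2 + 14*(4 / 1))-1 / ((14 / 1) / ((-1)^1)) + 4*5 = 33101 / 1638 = 20.21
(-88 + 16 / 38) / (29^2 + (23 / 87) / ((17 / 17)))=-5568 / 53485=-0.10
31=31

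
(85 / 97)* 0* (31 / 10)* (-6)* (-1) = 0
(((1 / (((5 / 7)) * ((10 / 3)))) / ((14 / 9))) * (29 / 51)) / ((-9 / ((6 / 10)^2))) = -261 / 42500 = -0.01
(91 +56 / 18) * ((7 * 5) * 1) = 29645 / 9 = 3293.89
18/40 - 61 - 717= -15551/20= -777.55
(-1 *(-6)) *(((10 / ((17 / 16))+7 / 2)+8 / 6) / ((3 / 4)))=5812 / 51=113.96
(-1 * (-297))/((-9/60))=-1980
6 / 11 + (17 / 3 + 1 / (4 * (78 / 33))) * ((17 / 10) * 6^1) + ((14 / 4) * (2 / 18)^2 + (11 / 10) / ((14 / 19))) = 197709103 / 3243240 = 60.96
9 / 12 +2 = 11 / 4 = 2.75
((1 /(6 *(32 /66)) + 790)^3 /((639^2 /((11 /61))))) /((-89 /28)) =-1245629055222167 /18159818416128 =-68.59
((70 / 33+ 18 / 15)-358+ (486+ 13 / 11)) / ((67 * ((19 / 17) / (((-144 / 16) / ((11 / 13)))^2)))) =200.19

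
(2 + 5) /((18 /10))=35 /9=3.89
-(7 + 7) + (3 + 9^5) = 59038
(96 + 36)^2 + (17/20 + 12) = 348737/20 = 17436.85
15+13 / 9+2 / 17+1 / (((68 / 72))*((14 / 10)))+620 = 682568 / 1071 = 637.32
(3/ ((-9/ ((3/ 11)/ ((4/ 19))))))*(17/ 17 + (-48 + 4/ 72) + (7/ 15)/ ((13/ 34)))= 1016443/ 51480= 19.74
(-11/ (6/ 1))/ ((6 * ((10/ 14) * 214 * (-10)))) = 77/ 385200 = 0.00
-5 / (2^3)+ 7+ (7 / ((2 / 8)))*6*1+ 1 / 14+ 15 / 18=175.28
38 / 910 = 19 / 455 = 0.04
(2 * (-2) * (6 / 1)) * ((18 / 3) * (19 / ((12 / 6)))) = -1368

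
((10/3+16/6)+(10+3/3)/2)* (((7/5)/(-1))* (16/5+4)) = -2898/25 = -115.92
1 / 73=0.01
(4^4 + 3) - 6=253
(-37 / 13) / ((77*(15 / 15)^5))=-37 / 1001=-0.04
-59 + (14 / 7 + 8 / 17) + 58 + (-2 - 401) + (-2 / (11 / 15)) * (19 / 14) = -530447 / 1309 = -405.23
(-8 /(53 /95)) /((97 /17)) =-12920 /5141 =-2.51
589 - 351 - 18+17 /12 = 2657 /12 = 221.42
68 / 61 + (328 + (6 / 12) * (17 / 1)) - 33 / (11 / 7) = 38627 / 122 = 316.61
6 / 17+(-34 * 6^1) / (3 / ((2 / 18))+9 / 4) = -4390 / 663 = -6.62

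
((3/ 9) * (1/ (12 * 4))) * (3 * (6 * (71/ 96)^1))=71/ 768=0.09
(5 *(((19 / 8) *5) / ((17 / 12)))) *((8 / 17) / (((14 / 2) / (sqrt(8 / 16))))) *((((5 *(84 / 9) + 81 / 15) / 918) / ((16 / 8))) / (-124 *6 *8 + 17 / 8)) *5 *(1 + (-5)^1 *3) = 2967800 *sqrt(2) / 6314054949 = 0.00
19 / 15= 1.27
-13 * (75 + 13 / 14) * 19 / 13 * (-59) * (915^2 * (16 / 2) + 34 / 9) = 5130808091413 / 9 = 570089787934.78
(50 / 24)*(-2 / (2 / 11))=-275 / 12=-22.92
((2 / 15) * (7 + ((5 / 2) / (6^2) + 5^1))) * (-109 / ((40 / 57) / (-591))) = 354540703 / 2400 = 147725.29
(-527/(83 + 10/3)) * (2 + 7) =-14229/259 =-54.94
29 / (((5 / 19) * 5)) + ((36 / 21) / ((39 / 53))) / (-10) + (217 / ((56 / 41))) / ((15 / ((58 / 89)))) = 69755393 / 2429700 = 28.71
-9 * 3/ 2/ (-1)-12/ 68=453/ 34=13.32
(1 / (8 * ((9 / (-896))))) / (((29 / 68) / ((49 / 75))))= -373184 / 19575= -19.06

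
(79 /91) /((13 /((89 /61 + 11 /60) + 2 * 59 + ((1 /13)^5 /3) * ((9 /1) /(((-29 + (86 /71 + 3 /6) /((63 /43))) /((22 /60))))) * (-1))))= 32303372231412671 /4043156768933100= 7.99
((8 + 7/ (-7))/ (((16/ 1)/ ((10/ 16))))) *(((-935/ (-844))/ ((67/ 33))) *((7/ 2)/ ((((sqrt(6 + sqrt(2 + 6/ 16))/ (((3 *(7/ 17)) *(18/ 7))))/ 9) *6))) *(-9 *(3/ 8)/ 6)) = -324168075/ (115810304 *sqrt(sqrt(38) + 24)) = -0.51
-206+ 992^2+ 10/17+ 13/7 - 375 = 117034768/119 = 983485.45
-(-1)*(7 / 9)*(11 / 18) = 77 / 162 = 0.48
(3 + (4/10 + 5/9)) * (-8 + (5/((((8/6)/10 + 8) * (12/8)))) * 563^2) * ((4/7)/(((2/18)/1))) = 5641700744/2135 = 2642482.78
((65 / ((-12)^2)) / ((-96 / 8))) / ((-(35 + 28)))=65 / 108864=0.00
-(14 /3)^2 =-196 /9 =-21.78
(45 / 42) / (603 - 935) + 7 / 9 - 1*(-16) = 701713 / 41832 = 16.77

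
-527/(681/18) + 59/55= -160517/12485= -12.86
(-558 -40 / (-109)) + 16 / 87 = -5286290 / 9483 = -557.45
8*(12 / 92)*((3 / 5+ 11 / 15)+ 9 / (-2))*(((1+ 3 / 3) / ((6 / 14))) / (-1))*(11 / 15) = 11704 / 1035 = 11.31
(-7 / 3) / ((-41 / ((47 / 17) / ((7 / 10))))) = 470 / 2091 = 0.22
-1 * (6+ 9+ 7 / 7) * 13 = -208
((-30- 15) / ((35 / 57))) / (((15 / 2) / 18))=-6156 / 35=-175.89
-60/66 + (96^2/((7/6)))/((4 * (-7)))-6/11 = -152848/539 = -283.58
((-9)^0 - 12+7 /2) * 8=-60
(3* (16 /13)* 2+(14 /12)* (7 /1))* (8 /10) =2426 /195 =12.44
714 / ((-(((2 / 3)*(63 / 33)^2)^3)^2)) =-53353282404257 / 15375692753568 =-3.47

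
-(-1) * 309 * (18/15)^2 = 11124/25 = 444.96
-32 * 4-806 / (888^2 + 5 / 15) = -302803442 / 2365633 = -128.00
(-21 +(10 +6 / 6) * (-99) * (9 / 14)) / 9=-3365 / 42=-80.12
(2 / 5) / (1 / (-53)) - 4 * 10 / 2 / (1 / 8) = -906 / 5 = -181.20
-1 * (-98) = 98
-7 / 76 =-0.09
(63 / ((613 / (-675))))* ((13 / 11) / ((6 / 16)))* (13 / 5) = -3832920 / 6743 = -568.43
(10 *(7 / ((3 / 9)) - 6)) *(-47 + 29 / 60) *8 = -55820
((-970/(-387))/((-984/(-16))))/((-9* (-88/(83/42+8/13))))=686275/5146048908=0.00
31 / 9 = 3.44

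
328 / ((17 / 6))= 1968 / 17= 115.76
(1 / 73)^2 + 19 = 101252 / 5329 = 19.00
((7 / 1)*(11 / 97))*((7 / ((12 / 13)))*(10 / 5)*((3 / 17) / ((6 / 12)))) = 7007 / 1649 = 4.25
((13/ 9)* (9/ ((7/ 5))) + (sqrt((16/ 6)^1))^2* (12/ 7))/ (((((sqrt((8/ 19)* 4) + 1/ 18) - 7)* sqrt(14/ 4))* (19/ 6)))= -0.41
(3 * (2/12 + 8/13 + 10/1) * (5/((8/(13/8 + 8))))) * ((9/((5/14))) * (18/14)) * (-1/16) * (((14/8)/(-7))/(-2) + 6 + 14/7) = -26226585/8192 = -3201.49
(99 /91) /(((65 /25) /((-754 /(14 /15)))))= -215325 /637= -338.03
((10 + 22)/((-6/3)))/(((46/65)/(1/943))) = -520/21689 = -0.02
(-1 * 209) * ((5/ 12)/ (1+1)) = -43.54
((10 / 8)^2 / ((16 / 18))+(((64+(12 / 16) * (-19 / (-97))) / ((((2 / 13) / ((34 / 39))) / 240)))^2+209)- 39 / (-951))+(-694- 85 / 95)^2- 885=1049002874982739795493 / 137822429824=7611263829.28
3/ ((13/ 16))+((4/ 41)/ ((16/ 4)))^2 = 3.69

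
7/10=0.70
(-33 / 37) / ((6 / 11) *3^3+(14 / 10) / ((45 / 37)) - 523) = 81675 / 46439662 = 0.00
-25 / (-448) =25 / 448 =0.06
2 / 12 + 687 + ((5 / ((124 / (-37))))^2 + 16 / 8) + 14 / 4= 32054003 / 46128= 694.89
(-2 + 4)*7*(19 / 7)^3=279.96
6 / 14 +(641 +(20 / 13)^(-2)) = 1797183 / 2800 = 641.85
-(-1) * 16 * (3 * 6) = 288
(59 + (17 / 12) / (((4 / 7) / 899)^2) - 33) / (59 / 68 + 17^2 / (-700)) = 2002878364375 / 259776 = 7710020.80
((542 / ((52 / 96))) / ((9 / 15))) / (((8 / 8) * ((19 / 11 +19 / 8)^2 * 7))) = 167889920 / 11859211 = 14.16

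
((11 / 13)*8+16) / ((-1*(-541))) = 296 / 7033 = 0.04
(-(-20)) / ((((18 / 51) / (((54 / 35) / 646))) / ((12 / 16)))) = 27 / 266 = 0.10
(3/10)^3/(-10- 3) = -27/13000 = -0.00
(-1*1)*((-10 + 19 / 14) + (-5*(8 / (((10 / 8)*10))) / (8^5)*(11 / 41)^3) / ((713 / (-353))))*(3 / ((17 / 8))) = 91330879344177 / 7485107311360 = 12.20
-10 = -10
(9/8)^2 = 81/64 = 1.27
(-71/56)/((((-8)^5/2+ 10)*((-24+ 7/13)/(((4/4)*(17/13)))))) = -1207/279667920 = -0.00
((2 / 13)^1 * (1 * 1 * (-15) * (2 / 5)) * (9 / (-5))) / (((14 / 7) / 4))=216 / 65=3.32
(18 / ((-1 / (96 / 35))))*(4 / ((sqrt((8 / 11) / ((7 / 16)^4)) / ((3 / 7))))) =-81*sqrt(22) / 20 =-19.00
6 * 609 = 3654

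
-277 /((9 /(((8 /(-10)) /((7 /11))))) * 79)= 12188 /24885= 0.49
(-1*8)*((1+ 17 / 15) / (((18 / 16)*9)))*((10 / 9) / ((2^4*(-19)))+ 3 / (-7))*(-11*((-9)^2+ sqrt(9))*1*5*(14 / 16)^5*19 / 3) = -765205903 / 69984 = -10934.01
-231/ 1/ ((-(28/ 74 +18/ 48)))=68376/ 223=306.62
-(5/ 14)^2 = -0.13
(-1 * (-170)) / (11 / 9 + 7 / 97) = 14841 / 113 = 131.34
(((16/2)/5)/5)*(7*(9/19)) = 1.06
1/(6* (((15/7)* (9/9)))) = 7/90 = 0.08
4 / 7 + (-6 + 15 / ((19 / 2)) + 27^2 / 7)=100.29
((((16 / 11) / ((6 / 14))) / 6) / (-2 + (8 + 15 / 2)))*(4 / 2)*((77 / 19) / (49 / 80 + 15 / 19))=125440 / 517833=0.24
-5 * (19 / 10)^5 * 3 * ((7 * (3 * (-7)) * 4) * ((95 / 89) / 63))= 329321167 / 89000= 3700.24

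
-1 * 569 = -569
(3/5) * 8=24/5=4.80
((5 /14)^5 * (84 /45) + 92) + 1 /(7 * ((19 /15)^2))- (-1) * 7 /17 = 32715679769 /353638488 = 92.51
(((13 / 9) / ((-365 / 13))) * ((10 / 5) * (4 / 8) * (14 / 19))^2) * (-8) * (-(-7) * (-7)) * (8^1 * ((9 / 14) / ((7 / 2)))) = -16.09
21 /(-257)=-21 /257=-0.08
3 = 3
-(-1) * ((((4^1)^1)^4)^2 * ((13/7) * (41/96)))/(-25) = -1091584/525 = -2079.21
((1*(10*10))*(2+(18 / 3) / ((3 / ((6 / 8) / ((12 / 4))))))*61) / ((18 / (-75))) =-190625 / 3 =-63541.67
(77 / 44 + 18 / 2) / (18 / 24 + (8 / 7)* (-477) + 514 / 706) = -106253 / 5373583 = -0.02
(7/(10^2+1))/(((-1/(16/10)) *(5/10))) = -112/505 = -0.22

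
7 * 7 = 49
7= 7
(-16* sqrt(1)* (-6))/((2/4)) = 192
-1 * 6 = -6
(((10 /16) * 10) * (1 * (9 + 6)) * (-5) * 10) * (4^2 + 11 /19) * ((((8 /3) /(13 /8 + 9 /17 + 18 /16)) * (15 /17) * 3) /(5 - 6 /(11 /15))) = 52572.57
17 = 17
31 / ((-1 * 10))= -31 / 10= -3.10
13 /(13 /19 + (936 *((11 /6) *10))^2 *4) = 19 /1721491201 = 0.00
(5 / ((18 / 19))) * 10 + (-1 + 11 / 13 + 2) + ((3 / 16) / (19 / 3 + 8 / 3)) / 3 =102269 / 1872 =54.63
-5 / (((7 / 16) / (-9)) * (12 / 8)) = 480 / 7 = 68.57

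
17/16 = 1.06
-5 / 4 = -1.25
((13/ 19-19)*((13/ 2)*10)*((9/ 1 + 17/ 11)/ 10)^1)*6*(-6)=9446112/ 209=45196.71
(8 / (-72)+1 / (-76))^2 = 7225 / 467856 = 0.02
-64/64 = -1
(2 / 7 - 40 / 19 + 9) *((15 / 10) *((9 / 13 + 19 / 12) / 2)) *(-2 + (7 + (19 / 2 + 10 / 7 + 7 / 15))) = 233452615 / 1161888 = 200.93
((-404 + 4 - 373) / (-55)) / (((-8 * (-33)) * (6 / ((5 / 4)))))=773 / 69696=0.01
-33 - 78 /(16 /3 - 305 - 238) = -52995 /1613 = -32.85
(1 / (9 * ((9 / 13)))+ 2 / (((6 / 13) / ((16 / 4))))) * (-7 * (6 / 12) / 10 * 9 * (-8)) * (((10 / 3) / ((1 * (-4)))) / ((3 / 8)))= -79352 / 81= -979.65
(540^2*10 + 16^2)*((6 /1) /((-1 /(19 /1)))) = -332453184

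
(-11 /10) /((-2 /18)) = 9.90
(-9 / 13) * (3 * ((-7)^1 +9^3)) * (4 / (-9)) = 8664 / 13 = 666.46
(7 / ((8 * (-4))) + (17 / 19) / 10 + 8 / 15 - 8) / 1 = -13855 / 1824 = -7.60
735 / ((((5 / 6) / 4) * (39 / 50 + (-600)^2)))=58800 / 6000013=0.01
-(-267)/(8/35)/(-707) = -1335/808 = -1.65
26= 26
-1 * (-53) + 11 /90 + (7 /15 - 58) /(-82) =19861 /369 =53.82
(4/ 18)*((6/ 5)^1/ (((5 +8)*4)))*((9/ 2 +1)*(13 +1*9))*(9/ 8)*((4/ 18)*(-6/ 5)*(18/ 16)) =-0.21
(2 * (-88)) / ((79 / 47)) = -8272 / 79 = -104.71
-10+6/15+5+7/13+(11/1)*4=2596/65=39.94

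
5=5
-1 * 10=-10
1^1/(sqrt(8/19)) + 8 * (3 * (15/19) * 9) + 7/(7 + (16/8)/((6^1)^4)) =173.07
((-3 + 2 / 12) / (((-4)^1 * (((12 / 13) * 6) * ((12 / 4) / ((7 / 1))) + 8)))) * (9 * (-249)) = -1155609 / 7552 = -153.02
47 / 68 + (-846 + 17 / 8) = -114673 / 136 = -843.18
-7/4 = -1.75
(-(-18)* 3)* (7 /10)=189 /5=37.80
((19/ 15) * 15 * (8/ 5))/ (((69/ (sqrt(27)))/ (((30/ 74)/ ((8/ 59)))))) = 6.84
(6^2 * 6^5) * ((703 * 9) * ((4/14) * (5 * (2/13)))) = 389264850.99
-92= -92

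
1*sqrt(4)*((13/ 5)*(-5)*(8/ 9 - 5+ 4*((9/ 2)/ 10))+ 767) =1594.09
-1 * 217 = -217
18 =18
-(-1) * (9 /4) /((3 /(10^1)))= 7.50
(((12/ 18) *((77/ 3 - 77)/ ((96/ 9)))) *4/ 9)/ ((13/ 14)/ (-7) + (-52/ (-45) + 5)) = -18865/ 79683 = -0.24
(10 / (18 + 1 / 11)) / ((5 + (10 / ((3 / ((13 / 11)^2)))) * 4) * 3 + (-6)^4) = 13310 / 32912809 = 0.00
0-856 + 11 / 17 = -14541 / 17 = -855.35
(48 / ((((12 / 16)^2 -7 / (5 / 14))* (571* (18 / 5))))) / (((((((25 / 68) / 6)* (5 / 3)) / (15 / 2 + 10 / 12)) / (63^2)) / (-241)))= 83256284160 / 869633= 95737.26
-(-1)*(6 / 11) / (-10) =-3 / 55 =-0.05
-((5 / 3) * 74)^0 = -1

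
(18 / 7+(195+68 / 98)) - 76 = 5991 / 49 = 122.27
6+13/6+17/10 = 148/15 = 9.87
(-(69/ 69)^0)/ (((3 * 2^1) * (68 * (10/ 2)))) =-1/ 2040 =-0.00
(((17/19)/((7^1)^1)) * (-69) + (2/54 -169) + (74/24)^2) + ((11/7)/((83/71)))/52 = -10430645227/61995024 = -168.25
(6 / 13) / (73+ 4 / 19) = 0.01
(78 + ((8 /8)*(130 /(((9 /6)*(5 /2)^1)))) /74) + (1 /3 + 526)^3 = 145662697333 /999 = 145808505.84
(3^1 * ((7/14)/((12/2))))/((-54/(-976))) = 122/27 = 4.52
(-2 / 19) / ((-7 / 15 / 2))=60 / 133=0.45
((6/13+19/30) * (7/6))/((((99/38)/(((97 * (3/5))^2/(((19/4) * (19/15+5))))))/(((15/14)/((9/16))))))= 32141144/302445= 106.27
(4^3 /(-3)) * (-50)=3200 /3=1066.67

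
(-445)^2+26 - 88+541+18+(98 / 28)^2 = 794137 / 4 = 198534.25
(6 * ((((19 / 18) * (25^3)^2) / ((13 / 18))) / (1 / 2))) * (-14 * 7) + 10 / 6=-16365234374935 / 39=-419621394229.10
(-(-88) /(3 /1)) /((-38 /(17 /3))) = -748 /171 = -4.37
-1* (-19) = 19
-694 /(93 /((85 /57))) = -58990 /5301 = -11.13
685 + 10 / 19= 685.53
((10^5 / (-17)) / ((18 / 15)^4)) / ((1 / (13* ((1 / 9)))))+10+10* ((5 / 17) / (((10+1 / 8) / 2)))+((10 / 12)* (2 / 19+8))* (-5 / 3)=-965003005 / 235467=-4098.25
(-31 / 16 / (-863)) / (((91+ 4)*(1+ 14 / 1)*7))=31 / 137734800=0.00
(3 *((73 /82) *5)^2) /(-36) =-133225 /80688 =-1.65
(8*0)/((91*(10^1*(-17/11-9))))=0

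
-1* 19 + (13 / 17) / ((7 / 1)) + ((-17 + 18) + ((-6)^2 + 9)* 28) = 1242.11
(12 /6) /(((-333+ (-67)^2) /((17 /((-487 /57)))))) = -969 /1011986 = -0.00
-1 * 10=-10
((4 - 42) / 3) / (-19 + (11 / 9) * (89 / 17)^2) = -16473 / 18856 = -0.87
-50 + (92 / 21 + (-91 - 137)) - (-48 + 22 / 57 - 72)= -61448 / 399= -154.01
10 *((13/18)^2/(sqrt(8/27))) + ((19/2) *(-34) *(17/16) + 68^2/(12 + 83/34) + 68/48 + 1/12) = -168841/7856 + 845 *sqrt(6)/216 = -11.91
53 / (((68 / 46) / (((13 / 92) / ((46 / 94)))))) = 32383 / 3128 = 10.35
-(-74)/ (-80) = -37/ 40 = -0.92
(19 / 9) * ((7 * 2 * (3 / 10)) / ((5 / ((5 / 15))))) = 133 / 225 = 0.59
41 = 41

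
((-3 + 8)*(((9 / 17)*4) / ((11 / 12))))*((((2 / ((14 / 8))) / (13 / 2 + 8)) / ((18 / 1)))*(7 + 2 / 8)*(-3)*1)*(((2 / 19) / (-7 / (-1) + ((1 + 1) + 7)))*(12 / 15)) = -144 / 24871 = -0.01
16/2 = 8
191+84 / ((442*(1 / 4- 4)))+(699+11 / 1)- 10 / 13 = 994699 / 1105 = 900.18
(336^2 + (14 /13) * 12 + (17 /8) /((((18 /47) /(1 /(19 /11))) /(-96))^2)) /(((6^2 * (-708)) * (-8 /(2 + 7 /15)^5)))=57721927073445293 /817495023150000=70.61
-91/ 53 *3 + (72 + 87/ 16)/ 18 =-4319/ 5088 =-0.85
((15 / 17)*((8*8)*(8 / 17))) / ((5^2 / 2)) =3072 / 1445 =2.13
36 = 36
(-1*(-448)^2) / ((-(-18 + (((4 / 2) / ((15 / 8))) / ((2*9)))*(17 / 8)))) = -27095040 / 2413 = -11228.78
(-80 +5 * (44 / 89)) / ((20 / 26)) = -8970 / 89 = -100.79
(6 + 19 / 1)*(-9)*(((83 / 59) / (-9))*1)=2075 / 59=35.17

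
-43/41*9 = -387/41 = -9.44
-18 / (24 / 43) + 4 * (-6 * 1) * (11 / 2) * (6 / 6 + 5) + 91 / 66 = -108619 / 132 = -822.87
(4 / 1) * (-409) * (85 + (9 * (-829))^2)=-91070567416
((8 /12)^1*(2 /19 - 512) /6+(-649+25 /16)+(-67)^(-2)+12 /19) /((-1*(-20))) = -2880855239 /81879360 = -35.18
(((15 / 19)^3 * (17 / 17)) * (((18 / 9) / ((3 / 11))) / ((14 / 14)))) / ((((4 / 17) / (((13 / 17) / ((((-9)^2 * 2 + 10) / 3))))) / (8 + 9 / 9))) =4343625 / 2359496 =1.84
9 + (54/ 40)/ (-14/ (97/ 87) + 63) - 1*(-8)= 555413/ 32620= 17.03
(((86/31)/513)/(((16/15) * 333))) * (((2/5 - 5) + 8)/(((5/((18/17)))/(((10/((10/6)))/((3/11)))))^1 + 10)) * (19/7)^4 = 55153219/200514881070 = 0.00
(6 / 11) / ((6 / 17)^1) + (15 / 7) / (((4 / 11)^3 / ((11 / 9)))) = 828103 / 14784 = 56.01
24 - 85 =-61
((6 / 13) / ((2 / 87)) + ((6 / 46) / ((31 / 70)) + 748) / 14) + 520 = 38509782 / 64883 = 593.53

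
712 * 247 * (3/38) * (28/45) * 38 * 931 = 305628183.47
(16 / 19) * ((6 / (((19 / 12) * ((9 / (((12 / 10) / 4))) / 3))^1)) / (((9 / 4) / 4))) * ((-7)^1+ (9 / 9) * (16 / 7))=-33792 / 12635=-2.67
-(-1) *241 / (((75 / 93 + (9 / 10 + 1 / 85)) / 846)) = 214895844 / 1811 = 118661.43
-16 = -16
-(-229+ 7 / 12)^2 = -7513081 / 144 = -52174.17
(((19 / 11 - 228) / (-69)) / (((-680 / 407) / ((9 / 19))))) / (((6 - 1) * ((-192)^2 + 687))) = -4847 / 978829400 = -0.00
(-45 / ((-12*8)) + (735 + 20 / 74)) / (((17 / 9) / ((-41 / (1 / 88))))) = -1405348.09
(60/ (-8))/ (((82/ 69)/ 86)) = -44505/ 82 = -542.74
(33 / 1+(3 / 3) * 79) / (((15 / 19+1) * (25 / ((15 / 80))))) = 399 / 850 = 0.47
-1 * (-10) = 10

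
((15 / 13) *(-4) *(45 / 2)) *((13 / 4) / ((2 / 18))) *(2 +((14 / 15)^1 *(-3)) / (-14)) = -13365 / 2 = -6682.50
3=3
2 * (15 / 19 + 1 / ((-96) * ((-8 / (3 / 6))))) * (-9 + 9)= 0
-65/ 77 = -0.84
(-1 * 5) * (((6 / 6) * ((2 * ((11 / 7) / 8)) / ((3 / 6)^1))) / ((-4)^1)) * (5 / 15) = 55 / 168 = 0.33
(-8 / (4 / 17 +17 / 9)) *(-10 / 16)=153 / 65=2.35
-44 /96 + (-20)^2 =9589 /24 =399.54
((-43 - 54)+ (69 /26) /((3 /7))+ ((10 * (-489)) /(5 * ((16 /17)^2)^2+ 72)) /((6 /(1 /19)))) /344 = -11008820843 /41446030912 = -0.27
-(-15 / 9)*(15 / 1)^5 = 1265625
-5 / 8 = -0.62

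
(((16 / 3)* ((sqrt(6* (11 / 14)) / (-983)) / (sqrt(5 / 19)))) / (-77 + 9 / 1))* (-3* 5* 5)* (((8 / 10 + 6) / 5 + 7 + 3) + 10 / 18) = -1532* sqrt(21945) / 751995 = -0.30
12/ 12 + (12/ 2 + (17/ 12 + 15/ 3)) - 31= -17.58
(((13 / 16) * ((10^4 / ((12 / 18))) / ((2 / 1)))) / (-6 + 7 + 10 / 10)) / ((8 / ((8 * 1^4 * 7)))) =170625 / 8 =21328.12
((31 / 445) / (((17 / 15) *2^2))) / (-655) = -93 / 3964060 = -0.00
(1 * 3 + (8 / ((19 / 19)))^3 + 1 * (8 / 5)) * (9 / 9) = 2583 / 5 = 516.60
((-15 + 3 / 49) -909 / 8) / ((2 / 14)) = -50397 / 56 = -899.95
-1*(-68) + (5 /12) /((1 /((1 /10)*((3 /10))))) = 5441 /80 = 68.01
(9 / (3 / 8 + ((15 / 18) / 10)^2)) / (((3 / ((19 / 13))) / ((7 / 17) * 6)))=344736 / 12155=28.36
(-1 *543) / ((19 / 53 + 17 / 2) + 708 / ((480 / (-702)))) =191860 / 362729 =0.53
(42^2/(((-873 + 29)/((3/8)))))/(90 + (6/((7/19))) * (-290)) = 3087/18247280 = 0.00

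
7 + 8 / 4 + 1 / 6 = 55 / 6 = 9.17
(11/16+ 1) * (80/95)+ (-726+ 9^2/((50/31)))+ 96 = -549441/950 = -578.36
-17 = -17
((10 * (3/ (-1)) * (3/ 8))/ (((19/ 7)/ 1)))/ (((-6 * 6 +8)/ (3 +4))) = 315/ 304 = 1.04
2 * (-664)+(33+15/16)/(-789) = -5588405/4208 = -1328.04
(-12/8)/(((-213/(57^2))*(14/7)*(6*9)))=361/1704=0.21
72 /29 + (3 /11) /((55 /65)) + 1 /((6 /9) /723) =7630707 /7018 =1087.31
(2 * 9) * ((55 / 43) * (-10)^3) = -990000 / 43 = -23023.26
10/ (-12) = -5/ 6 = -0.83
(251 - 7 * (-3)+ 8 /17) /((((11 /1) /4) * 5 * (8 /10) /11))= 272.47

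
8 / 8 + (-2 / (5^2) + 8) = 223 / 25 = 8.92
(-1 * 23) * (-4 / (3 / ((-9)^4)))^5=1178342950171641099264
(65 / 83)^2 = 4225 / 6889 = 0.61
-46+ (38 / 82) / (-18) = -33967 / 738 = -46.03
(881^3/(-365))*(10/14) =-683797841/511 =-1338156.24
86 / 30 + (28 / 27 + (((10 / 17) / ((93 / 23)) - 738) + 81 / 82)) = -4276025597 / 5833890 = -732.96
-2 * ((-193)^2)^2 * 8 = -22199808016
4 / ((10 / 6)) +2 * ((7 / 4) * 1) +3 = 89 / 10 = 8.90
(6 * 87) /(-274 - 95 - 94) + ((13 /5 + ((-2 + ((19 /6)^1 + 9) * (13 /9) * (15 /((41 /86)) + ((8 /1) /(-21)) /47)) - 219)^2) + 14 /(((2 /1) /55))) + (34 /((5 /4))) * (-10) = 304564478051772824024 /2763634098229515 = 110204.34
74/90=37/45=0.82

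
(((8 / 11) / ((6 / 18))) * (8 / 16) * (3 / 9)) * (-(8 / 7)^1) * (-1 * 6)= 192 / 77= 2.49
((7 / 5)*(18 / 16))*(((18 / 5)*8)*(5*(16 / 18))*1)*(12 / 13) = 12096 / 65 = 186.09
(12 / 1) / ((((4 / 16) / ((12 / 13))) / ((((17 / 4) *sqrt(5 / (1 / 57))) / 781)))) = 2448 *sqrt(285) / 10153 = 4.07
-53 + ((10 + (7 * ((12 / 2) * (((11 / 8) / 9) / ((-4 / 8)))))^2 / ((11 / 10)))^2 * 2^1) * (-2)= -8269918 / 81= -102097.75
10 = 10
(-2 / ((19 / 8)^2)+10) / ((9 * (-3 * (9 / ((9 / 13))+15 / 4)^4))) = -891392 / 196412976387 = -0.00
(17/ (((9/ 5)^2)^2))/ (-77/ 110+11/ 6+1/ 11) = 584375/ 441774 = 1.32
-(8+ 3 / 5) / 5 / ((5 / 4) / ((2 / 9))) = -344 / 1125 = -0.31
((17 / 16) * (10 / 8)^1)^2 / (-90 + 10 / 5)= -0.02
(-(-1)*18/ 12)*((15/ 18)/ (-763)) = -5/ 3052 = -0.00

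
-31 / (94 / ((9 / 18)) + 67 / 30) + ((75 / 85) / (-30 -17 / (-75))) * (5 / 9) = -38870605 / 216643427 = -0.18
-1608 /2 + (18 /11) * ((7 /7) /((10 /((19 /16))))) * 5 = -141333 /176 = -803.03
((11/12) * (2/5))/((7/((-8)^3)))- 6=-3446/105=-32.82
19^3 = 6859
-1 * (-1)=1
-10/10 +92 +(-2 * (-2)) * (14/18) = 847/9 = 94.11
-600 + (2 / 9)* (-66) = -1844 / 3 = -614.67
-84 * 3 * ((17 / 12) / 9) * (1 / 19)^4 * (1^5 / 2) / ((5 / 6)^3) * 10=-8568 / 3258025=-0.00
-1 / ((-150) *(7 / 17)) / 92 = 17 / 96600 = 0.00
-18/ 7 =-2.57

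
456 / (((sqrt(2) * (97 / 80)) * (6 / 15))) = 45600 * sqrt(2) / 97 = 664.83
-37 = -37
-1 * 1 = -1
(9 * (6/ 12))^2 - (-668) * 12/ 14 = 16599/ 28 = 592.82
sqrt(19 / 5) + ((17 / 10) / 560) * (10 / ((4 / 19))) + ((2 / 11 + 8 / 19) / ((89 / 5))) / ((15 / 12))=7137083 / 41666240 + sqrt(95) / 5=2.12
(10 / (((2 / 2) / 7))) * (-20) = -1400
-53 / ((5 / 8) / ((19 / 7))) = -8056 / 35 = -230.17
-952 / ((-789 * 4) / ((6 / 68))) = 7 / 263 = 0.03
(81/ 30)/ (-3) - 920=-9209/ 10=-920.90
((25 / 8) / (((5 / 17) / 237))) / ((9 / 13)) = 87295 / 24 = 3637.29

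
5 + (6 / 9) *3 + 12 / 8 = 17 / 2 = 8.50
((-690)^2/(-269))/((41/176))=-83793600/11029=-7597.57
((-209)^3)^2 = 83344647990241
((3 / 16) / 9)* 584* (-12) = -146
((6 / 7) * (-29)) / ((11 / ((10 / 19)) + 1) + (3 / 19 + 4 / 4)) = -33060 / 30667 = -1.08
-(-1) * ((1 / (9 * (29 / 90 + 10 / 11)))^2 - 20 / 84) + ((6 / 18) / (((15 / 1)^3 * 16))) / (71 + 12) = -0.23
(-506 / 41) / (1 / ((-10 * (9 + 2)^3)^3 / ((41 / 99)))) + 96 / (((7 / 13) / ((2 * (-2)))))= 826833221422286448 / 11767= 70267121732156.58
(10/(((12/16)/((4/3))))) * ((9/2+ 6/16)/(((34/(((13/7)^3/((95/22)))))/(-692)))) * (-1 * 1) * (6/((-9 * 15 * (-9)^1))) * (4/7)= 6957002624/942260445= 7.38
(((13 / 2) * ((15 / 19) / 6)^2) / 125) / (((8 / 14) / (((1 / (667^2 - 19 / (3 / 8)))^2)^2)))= 81 / 2013166202690474807985100000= 0.00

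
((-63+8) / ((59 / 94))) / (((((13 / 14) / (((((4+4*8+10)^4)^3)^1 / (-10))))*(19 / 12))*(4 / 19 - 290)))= -3898197237079156737589248 / 2111551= -1846129805569061196.05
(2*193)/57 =386/57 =6.77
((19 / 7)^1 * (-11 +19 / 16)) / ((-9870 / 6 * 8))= 0.00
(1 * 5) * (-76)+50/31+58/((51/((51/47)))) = -549512/1457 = -377.15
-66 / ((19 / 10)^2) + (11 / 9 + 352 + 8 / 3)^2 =3703039849 / 29241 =126638.62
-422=-422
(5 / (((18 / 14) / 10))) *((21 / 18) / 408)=1225 / 11016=0.11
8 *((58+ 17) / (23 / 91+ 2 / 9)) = 491400 / 389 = 1263.24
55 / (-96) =-55 / 96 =-0.57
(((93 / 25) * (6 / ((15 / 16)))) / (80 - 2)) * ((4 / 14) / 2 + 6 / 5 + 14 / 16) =38502 / 56875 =0.68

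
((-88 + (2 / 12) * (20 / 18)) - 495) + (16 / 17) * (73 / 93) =-8282360 / 14229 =-582.08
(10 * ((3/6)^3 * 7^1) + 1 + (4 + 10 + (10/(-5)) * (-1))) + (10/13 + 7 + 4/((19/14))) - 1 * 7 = 29113/988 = 29.47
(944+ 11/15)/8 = 14171/120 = 118.09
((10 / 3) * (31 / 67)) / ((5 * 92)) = 31 / 9246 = 0.00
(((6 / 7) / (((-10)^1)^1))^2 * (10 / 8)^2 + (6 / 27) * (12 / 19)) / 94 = 0.00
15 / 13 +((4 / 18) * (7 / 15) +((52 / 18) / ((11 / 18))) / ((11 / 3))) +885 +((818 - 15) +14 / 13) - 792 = 191039597 / 212355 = 899.62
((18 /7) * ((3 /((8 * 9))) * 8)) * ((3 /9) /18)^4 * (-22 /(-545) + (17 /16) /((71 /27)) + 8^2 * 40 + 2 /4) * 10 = 1585531907 /614181403584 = 0.00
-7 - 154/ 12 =-119/ 6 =-19.83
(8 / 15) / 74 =4 / 555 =0.01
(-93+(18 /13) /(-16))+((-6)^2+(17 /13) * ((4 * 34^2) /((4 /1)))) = 151279 /104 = 1454.61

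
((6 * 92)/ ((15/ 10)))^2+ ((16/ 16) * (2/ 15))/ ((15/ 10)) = 6094084/ 45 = 135424.09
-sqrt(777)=-27.87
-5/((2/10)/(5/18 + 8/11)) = -4975/198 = -25.13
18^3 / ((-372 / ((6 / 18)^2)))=-54 / 31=-1.74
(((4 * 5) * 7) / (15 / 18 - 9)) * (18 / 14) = -1080 / 49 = -22.04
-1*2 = -2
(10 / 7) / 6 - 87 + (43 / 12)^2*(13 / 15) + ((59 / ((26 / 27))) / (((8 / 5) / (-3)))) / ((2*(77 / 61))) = -74834213 / 617760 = -121.14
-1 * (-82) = 82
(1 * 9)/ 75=3/ 25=0.12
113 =113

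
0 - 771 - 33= -804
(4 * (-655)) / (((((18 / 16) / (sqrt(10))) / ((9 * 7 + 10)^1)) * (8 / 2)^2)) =-95630 * sqrt(10) / 9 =-33600.96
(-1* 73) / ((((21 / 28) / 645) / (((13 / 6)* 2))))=-816140 / 3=-272046.67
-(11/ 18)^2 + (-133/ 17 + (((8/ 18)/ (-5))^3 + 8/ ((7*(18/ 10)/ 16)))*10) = 93.38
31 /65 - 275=-17844 /65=-274.52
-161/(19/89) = -14329/19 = -754.16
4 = 4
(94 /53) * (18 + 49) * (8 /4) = 12596 /53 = 237.66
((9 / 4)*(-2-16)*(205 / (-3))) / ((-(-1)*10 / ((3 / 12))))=1107 / 16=69.19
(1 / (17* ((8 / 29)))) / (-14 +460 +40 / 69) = 2001 / 4190704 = 0.00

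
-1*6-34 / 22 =-83 / 11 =-7.55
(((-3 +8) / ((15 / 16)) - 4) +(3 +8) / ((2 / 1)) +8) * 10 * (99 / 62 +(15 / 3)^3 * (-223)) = -769027195 / 186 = -4134554.81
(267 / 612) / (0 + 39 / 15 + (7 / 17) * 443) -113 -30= -26985371 / 188712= -143.00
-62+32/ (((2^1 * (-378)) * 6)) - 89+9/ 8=-679865/ 4536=-149.88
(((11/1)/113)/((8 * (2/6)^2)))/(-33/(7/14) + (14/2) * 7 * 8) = 99/294704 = 0.00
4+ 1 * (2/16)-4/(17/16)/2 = 305/136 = 2.24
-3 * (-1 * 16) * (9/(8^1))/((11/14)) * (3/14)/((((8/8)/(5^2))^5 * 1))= 1582031250/11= 143821022.73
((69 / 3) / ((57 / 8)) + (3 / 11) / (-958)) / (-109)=-1938821 / 65472594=-0.03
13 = 13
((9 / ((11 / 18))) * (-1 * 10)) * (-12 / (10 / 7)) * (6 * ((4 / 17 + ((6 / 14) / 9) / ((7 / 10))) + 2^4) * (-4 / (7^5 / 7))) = -633619584 / 3142909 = -201.60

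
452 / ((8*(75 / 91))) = 10283 / 150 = 68.55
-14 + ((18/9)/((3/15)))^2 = 86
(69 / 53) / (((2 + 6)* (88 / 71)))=4899 / 37312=0.13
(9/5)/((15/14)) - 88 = -2158/25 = -86.32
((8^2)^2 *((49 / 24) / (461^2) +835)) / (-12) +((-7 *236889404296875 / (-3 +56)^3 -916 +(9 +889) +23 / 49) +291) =-11138511800.31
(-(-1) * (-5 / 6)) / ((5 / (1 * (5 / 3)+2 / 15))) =-3 / 10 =-0.30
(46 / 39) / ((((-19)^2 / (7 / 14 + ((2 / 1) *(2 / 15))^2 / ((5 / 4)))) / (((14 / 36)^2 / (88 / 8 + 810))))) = 1412131 / 4213204105500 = 0.00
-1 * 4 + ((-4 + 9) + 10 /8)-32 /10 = -19 /20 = -0.95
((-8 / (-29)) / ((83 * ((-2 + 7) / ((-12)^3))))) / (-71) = 0.02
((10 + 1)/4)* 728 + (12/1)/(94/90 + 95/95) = 46181/23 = 2007.87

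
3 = 3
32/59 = 0.54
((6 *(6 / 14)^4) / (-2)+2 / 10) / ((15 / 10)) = 2372 / 36015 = 0.07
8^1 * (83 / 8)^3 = 571787 / 64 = 8934.17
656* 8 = 5248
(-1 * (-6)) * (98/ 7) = 84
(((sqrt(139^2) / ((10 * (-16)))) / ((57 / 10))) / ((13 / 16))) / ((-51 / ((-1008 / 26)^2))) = 3923136 / 709631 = 5.53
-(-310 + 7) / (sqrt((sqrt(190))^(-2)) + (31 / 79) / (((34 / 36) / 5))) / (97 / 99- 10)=-1123978590900 / 69427241497 + 54104059053 * sqrt(190) / 1319117588443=-15.62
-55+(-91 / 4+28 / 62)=-9585 / 124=-77.30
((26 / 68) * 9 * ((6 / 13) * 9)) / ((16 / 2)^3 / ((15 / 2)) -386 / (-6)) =405 / 3757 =0.11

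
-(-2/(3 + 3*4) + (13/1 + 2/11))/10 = -2153/1650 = -1.30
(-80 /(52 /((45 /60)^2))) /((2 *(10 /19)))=-171 /208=-0.82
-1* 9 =-9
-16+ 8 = -8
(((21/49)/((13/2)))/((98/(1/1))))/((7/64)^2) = 12288/218491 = 0.06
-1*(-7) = 7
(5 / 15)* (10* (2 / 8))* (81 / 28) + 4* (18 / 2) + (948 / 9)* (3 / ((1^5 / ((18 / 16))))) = 22059 / 56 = 393.91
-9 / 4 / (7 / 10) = -45 / 14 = -3.21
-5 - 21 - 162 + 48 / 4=-176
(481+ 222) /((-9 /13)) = -9139 /9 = -1015.44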